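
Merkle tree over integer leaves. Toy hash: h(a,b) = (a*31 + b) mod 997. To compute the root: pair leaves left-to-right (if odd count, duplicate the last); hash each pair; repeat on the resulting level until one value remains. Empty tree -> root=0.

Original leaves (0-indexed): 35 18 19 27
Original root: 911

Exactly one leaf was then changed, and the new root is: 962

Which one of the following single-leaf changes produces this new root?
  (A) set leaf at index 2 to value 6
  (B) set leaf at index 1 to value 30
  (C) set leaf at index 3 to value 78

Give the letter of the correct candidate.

Answer: C

Derivation:
Original leaves: [35, 18, 19, 27]
Target new root: 962
Try each candidate change and compute the resulting root:
Candidate A: set leaf[2] = 6 -> leaves = [35, 18, 6, 27]
  L0: [35, 18, 6, 27]
  L1: h(35,18)=(35*31+18)%997=106 h(6,27)=(6*31+27)%997=213 -> [106, 213]
  L2: h(106,213)=(106*31+213)%997=508 -> [508]
  root = 508 != target 962
Candidate B: set leaf[1] = 30 -> leaves = [35, 30, 19, 27]
  L0: [35, 30, 19, 27]
  L1: h(35,30)=(35*31+30)%997=118 h(19,27)=(19*31+27)%997=616 -> [118, 616]
  L2: h(118,616)=(118*31+616)%997=286 -> [286]
  root = 286 != target 962
Candidate C: set leaf[3] = 78 -> leaves = [35, 18, 19, 78]
  L0: [35, 18, 19, 78]
  L1: h(35,18)=(35*31+18)%997=106 h(19,78)=(19*31+78)%997=667 -> [106, 667]
  L2: h(106,667)=(106*31+667)%997=962 -> [962]
  root = 962 == target 962  ** MATCH **
Candidate C produces the target root.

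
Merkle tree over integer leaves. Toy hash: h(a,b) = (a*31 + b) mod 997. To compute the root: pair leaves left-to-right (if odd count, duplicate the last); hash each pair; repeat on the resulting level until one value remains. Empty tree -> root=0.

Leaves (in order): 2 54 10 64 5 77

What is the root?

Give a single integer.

Answer: 884

Derivation:
L0: [2, 54, 10, 64, 5, 77]
L1: h(2,54)=(2*31+54)%997=116 h(10,64)=(10*31+64)%997=374 h(5,77)=(5*31+77)%997=232 -> [116, 374, 232]
L2: h(116,374)=(116*31+374)%997=979 h(232,232)=(232*31+232)%997=445 -> [979, 445]
L3: h(979,445)=(979*31+445)%997=884 -> [884]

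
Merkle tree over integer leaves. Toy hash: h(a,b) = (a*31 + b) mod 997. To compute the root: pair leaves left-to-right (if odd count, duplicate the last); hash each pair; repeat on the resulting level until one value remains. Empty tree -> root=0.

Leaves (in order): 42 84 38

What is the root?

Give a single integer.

L0: [42, 84, 38]
L1: h(42,84)=(42*31+84)%997=389 h(38,38)=(38*31+38)%997=219 -> [389, 219]
L2: h(389,219)=(389*31+219)%997=314 -> [314]

Answer: 314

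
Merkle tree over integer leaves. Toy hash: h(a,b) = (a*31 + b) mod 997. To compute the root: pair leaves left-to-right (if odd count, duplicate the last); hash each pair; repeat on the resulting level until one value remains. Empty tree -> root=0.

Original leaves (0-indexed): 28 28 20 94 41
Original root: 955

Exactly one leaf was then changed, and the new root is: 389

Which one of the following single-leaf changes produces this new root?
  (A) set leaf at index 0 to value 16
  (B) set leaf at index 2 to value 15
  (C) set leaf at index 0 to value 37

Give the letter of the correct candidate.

Original leaves: [28, 28, 20, 94, 41]
Target new root: 389
Try each candidate change and compute the resulting root:
Candidate A: set leaf[0] = 16 -> leaves = [16, 28, 20, 94, 41]
  L0: [16, 28, 20, 94, 41]
  L1: h(16,28)=(16*31+28)%997=524 h(20,94)=(20*31+94)%997=714 h(41,41)=(41*31+41)%997=315 -> [524, 714, 315]
  L2: h(524,714)=(524*31+714)%997=9 h(315,315)=(315*31+315)%997=110 -> [9, 110]
  L3: h(9,110)=(9*31+110)%997=389 -> [389]
  root = 389 == target 389  ** MATCH **
Candidate B: set leaf[2] = 15 -> leaves = [28, 28, 15, 94, 41]
  L0: [28, 28, 15, 94, 41]
  L1: h(28,28)=(28*31+28)%997=896 h(15,94)=(15*31+94)%997=559 h(41,41)=(41*31+41)%997=315 -> [896, 559, 315]
  L2: h(896,559)=(896*31+559)%997=419 h(315,315)=(315*31+315)%997=110 -> [419, 110]
  L3: h(419,110)=(419*31+110)%997=138 -> [138]
  root = 138 != target 389
Candidate C: set leaf[0] = 37 -> leaves = [37, 28, 20, 94, 41]
  L0: [37, 28, 20, 94, 41]
  L1: h(37,28)=(37*31+28)%997=178 h(20,94)=(20*31+94)%997=714 h(41,41)=(41*31+41)%997=315 -> [178, 714, 315]
  L2: h(178,714)=(178*31+714)%997=250 h(315,315)=(315*31+315)%997=110 -> [250, 110]
  L3: h(250,110)=(250*31+110)%997=881 -> [881]
  root = 881 != target 389
Candidate A produces the target root.

Answer: A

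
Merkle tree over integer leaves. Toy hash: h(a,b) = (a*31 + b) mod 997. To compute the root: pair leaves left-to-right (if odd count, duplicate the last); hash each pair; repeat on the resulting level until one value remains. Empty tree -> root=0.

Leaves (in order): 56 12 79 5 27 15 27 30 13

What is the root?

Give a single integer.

L0: [56, 12, 79, 5, 27, 15, 27, 30, 13]
L1: h(56,12)=(56*31+12)%997=751 h(79,5)=(79*31+5)%997=460 h(27,15)=(27*31+15)%997=852 h(27,30)=(27*31+30)%997=867 h(13,13)=(13*31+13)%997=416 -> [751, 460, 852, 867, 416]
L2: h(751,460)=(751*31+460)%997=810 h(852,867)=(852*31+867)%997=360 h(416,416)=(416*31+416)%997=351 -> [810, 360, 351]
L3: h(810,360)=(810*31+360)%997=545 h(351,351)=(351*31+351)%997=265 -> [545, 265]
L4: h(545,265)=(545*31+265)%997=211 -> [211]

Answer: 211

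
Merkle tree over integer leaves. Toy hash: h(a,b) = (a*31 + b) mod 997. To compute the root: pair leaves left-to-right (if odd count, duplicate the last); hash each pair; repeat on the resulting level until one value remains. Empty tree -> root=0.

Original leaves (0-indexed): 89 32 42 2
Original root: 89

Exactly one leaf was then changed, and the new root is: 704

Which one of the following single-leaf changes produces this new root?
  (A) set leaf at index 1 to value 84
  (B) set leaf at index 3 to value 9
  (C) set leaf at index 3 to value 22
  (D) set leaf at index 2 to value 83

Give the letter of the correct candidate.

Answer: A

Derivation:
Original leaves: [89, 32, 42, 2]
Target new root: 704
Try each candidate change and compute the resulting root:
Candidate A: set leaf[1] = 84 -> leaves = [89, 84, 42, 2]
  L0: [89, 84, 42, 2]
  L1: h(89,84)=(89*31+84)%997=849 h(42,2)=(42*31+2)%997=307 -> [849, 307]
  L2: h(849,307)=(849*31+307)%997=704 -> [704]
  root = 704 == target 704  ** MATCH **
Candidate B: set leaf[3] = 9 -> leaves = [89, 32, 42, 9]
  L0: [89, 32, 42, 9]
  L1: h(89,32)=(89*31+32)%997=797 h(42,9)=(42*31+9)%997=314 -> [797, 314]
  L2: h(797,314)=(797*31+314)%997=96 -> [96]
  root = 96 != target 704
Candidate C: set leaf[3] = 22 -> leaves = [89, 32, 42, 22]
  L0: [89, 32, 42, 22]
  L1: h(89,32)=(89*31+32)%997=797 h(42,22)=(42*31+22)%997=327 -> [797, 327]
  L2: h(797,327)=(797*31+327)%997=109 -> [109]
  root = 109 != target 704
Candidate D: set leaf[2] = 83 -> leaves = [89, 32, 83, 2]
  L0: [89, 32, 83, 2]
  L1: h(89,32)=(89*31+32)%997=797 h(83,2)=(83*31+2)%997=581 -> [797, 581]
  L2: h(797,581)=(797*31+581)%997=363 -> [363]
  root = 363 != target 704
Candidate A produces the target root.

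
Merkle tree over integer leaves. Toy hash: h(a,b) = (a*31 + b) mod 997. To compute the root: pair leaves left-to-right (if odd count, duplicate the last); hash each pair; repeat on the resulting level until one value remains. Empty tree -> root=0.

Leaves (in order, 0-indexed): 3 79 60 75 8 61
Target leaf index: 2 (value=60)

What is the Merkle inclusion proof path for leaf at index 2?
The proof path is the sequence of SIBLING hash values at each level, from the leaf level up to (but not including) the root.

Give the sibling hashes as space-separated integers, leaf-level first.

Answer: 75 172 915

Derivation:
L0 (leaves): [3, 79, 60, 75, 8, 61], target index=2
L1: h(3,79)=(3*31+79)%997=172 [pair 0] h(60,75)=(60*31+75)%997=938 [pair 1] h(8,61)=(8*31+61)%997=309 [pair 2] -> [172, 938, 309]
  Sibling for proof at L0: 75
L2: h(172,938)=(172*31+938)%997=288 [pair 0] h(309,309)=(309*31+309)%997=915 [pair 1] -> [288, 915]
  Sibling for proof at L1: 172
L3: h(288,915)=(288*31+915)%997=870 [pair 0] -> [870]
  Sibling for proof at L2: 915
Root: 870
Proof path (sibling hashes from leaf to root): [75, 172, 915]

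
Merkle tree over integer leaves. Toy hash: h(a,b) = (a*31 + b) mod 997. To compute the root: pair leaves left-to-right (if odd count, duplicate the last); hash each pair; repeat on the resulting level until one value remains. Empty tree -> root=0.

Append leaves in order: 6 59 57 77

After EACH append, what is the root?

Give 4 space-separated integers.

Answer: 6 245 446 466

Derivation:
After append 6 (leaves=[6]):
  L0: [6]
  root=6
After append 59 (leaves=[6, 59]):
  L0: [6, 59]
  L1: h(6,59)=(6*31+59)%997=245 -> [245]
  root=245
After append 57 (leaves=[6, 59, 57]):
  L0: [6, 59, 57]
  L1: h(6,59)=(6*31+59)%997=245 h(57,57)=(57*31+57)%997=827 -> [245, 827]
  L2: h(245,827)=(245*31+827)%997=446 -> [446]
  root=446
After append 77 (leaves=[6, 59, 57, 77]):
  L0: [6, 59, 57, 77]
  L1: h(6,59)=(6*31+59)%997=245 h(57,77)=(57*31+77)%997=847 -> [245, 847]
  L2: h(245,847)=(245*31+847)%997=466 -> [466]
  root=466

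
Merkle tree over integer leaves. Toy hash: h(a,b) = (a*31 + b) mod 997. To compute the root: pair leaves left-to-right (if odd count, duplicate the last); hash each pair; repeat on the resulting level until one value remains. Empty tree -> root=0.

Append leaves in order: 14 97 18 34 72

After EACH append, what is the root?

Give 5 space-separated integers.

After append 14 (leaves=[14]):
  L0: [14]
  root=14
After append 97 (leaves=[14, 97]):
  L0: [14, 97]
  L1: h(14,97)=(14*31+97)%997=531 -> [531]
  root=531
After append 18 (leaves=[14, 97, 18]):
  L0: [14, 97, 18]
  L1: h(14,97)=(14*31+97)%997=531 h(18,18)=(18*31+18)%997=576 -> [531, 576]
  L2: h(531,576)=(531*31+576)%997=88 -> [88]
  root=88
After append 34 (leaves=[14, 97, 18, 34]):
  L0: [14, 97, 18, 34]
  L1: h(14,97)=(14*31+97)%997=531 h(18,34)=(18*31+34)%997=592 -> [531, 592]
  L2: h(531,592)=(531*31+592)%997=104 -> [104]
  root=104
After append 72 (leaves=[14, 97, 18, 34, 72]):
  L0: [14, 97, 18, 34, 72]
  L1: h(14,97)=(14*31+97)%997=531 h(18,34)=(18*31+34)%997=592 h(72,72)=(72*31+72)%997=310 -> [531, 592, 310]
  L2: h(531,592)=(531*31+592)%997=104 h(310,310)=(310*31+310)%997=947 -> [104, 947]
  L3: h(104,947)=(104*31+947)%997=183 -> [183]
  root=183

Answer: 14 531 88 104 183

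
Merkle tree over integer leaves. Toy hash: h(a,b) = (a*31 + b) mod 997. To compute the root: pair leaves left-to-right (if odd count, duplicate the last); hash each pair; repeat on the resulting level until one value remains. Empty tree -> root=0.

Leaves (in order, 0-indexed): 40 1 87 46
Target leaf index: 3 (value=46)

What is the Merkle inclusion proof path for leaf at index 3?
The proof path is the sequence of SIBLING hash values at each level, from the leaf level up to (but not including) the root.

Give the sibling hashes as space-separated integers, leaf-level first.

Answer: 87 244

Derivation:
L0 (leaves): [40, 1, 87, 46], target index=3
L1: h(40,1)=(40*31+1)%997=244 [pair 0] h(87,46)=(87*31+46)%997=749 [pair 1] -> [244, 749]
  Sibling for proof at L0: 87
L2: h(244,749)=(244*31+749)%997=337 [pair 0] -> [337]
  Sibling for proof at L1: 244
Root: 337
Proof path (sibling hashes from leaf to root): [87, 244]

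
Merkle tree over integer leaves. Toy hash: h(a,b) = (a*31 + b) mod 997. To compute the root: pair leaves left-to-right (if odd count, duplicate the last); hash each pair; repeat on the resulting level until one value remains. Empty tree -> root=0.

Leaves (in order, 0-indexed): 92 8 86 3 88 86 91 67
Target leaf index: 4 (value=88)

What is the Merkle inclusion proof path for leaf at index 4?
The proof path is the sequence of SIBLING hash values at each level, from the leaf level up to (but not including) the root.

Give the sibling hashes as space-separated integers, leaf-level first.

L0 (leaves): [92, 8, 86, 3, 88, 86, 91, 67], target index=4
L1: h(92,8)=(92*31+8)%997=866 [pair 0] h(86,3)=(86*31+3)%997=675 [pair 1] h(88,86)=(88*31+86)%997=820 [pair 2] h(91,67)=(91*31+67)%997=894 [pair 3] -> [866, 675, 820, 894]
  Sibling for proof at L0: 86
L2: h(866,675)=(866*31+675)%997=602 [pair 0] h(820,894)=(820*31+894)%997=392 [pair 1] -> [602, 392]
  Sibling for proof at L1: 894
L3: h(602,392)=(602*31+392)%997=111 [pair 0] -> [111]
  Sibling for proof at L2: 602
Root: 111
Proof path (sibling hashes from leaf to root): [86, 894, 602]

Answer: 86 894 602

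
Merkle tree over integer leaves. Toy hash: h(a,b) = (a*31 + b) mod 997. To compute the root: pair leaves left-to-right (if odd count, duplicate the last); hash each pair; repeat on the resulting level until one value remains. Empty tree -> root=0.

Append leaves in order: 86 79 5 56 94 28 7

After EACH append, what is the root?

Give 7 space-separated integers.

Answer: 86 751 510 561 986 868 144

Derivation:
After append 86 (leaves=[86]):
  L0: [86]
  root=86
After append 79 (leaves=[86, 79]):
  L0: [86, 79]
  L1: h(86,79)=(86*31+79)%997=751 -> [751]
  root=751
After append 5 (leaves=[86, 79, 5]):
  L0: [86, 79, 5]
  L1: h(86,79)=(86*31+79)%997=751 h(5,5)=(5*31+5)%997=160 -> [751, 160]
  L2: h(751,160)=(751*31+160)%997=510 -> [510]
  root=510
After append 56 (leaves=[86, 79, 5, 56]):
  L0: [86, 79, 5, 56]
  L1: h(86,79)=(86*31+79)%997=751 h(5,56)=(5*31+56)%997=211 -> [751, 211]
  L2: h(751,211)=(751*31+211)%997=561 -> [561]
  root=561
After append 94 (leaves=[86, 79, 5, 56, 94]):
  L0: [86, 79, 5, 56, 94]
  L1: h(86,79)=(86*31+79)%997=751 h(5,56)=(5*31+56)%997=211 h(94,94)=(94*31+94)%997=17 -> [751, 211, 17]
  L2: h(751,211)=(751*31+211)%997=561 h(17,17)=(17*31+17)%997=544 -> [561, 544]
  L3: h(561,544)=(561*31+544)%997=986 -> [986]
  root=986
After append 28 (leaves=[86, 79, 5, 56, 94, 28]):
  L0: [86, 79, 5, 56, 94, 28]
  L1: h(86,79)=(86*31+79)%997=751 h(5,56)=(5*31+56)%997=211 h(94,28)=(94*31+28)%997=948 -> [751, 211, 948]
  L2: h(751,211)=(751*31+211)%997=561 h(948,948)=(948*31+948)%997=426 -> [561, 426]
  L3: h(561,426)=(561*31+426)%997=868 -> [868]
  root=868
After append 7 (leaves=[86, 79, 5, 56, 94, 28, 7]):
  L0: [86, 79, 5, 56, 94, 28, 7]
  L1: h(86,79)=(86*31+79)%997=751 h(5,56)=(5*31+56)%997=211 h(94,28)=(94*31+28)%997=948 h(7,7)=(7*31+7)%997=224 -> [751, 211, 948, 224]
  L2: h(751,211)=(751*31+211)%997=561 h(948,224)=(948*31+224)%997=699 -> [561, 699]
  L3: h(561,699)=(561*31+699)%997=144 -> [144]
  root=144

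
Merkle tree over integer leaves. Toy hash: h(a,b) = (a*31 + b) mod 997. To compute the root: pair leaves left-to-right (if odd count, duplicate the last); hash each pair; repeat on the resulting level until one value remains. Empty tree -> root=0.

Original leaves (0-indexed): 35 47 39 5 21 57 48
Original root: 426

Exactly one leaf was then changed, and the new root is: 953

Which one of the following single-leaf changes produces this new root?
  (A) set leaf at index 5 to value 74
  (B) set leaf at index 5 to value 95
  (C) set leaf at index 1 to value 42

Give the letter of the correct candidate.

Original leaves: [35, 47, 39, 5, 21, 57, 48]
Target new root: 953
Try each candidate change and compute the resulting root:
Candidate A: set leaf[5] = 74 -> leaves = [35, 47, 39, 5, 21, 74, 48]
  L0: [35, 47, 39, 5, 21, 74, 48]
  L1: h(35,47)=(35*31+47)%997=135 h(39,5)=(39*31+5)%997=217 h(21,74)=(21*31+74)%997=725 h(48,48)=(48*31+48)%997=539 -> [135, 217, 725, 539]
  L2: h(135,217)=(135*31+217)%997=414 h(725,539)=(725*31+539)%997=83 -> [414, 83]
  L3: h(414,83)=(414*31+83)%997=953 -> [953]
  root = 953 == target 953  ** MATCH **
Candidate B: set leaf[5] = 95 -> leaves = [35, 47, 39, 5, 21, 95, 48]
  L0: [35, 47, 39, 5, 21, 95, 48]
  L1: h(35,47)=(35*31+47)%997=135 h(39,5)=(39*31+5)%997=217 h(21,95)=(21*31+95)%997=746 h(48,48)=(48*31+48)%997=539 -> [135, 217, 746, 539]
  L2: h(135,217)=(135*31+217)%997=414 h(746,539)=(746*31+539)%997=734 -> [414, 734]
  L3: h(414,734)=(414*31+734)%997=607 -> [607]
  root = 607 != target 953
Candidate C: set leaf[1] = 42 -> leaves = [35, 42, 39, 5, 21, 57, 48]
  L0: [35, 42, 39, 5, 21, 57, 48]
  L1: h(35,42)=(35*31+42)%997=130 h(39,5)=(39*31+5)%997=217 h(21,57)=(21*31+57)%997=708 h(48,48)=(48*31+48)%997=539 -> [130, 217, 708, 539]
  L2: h(130,217)=(130*31+217)%997=259 h(708,539)=(708*31+539)%997=553 -> [259, 553]
  L3: h(259,553)=(259*31+553)%997=606 -> [606]
  root = 606 != target 953
Candidate A produces the target root.

Answer: A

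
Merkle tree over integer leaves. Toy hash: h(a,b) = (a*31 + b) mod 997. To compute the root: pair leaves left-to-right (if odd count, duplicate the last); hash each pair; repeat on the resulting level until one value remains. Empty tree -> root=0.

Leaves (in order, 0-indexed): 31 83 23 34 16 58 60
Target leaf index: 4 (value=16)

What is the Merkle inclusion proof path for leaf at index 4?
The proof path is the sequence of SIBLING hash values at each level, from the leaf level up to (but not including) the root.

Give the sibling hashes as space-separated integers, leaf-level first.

Answer: 58 923 210

Derivation:
L0 (leaves): [31, 83, 23, 34, 16, 58, 60], target index=4
L1: h(31,83)=(31*31+83)%997=47 [pair 0] h(23,34)=(23*31+34)%997=747 [pair 1] h(16,58)=(16*31+58)%997=554 [pair 2] h(60,60)=(60*31+60)%997=923 [pair 3] -> [47, 747, 554, 923]
  Sibling for proof at L0: 58
L2: h(47,747)=(47*31+747)%997=210 [pair 0] h(554,923)=(554*31+923)%997=151 [pair 1] -> [210, 151]
  Sibling for proof at L1: 923
L3: h(210,151)=(210*31+151)%997=679 [pair 0] -> [679]
  Sibling for proof at L2: 210
Root: 679
Proof path (sibling hashes from leaf to root): [58, 923, 210]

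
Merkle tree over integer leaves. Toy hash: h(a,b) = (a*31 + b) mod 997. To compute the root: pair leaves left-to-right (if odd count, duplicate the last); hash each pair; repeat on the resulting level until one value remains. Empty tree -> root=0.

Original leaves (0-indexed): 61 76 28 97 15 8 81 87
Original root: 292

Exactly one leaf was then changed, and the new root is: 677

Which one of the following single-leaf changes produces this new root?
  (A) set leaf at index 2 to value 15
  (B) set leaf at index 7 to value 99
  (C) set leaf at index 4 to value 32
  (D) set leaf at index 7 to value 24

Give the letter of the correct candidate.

Original leaves: [61, 76, 28, 97, 15, 8, 81, 87]
Target new root: 677
Try each candidate change and compute the resulting root:
Candidate A: set leaf[2] = 15 -> leaves = [61, 76, 15, 97, 15, 8, 81, 87]
  L0: [61, 76, 15, 97, 15, 8, 81, 87]
  L1: h(61,76)=(61*31+76)%997=970 h(15,97)=(15*31+97)%997=562 h(15,8)=(15*31+8)%997=473 h(81,87)=(81*31+87)%997=604 -> [970, 562, 473, 604]
  L2: h(970,562)=(970*31+562)%997=722 h(473,604)=(473*31+604)%997=312 -> [722, 312]
  L3: h(722,312)=(722*31+312)%997=760 -> [760]
  root = 760 != target 677
Candidate B: set leaf[7] = 99 -> leaves = [61, 76, 28, 97, 15, 8, 81, 99]
  L0: [61, 76, 28, 97, 15, 8, 81, 99]
  L1: h(61,76)=(61*31+76)%997=970 h(28,97)=(28*31+97)%997=965 h(15,8)=(15*31+8)%997=473 h(81,99)=(81*31+99)%997=616 -> [970, 965, 473, 616]
  L2: h(970,965)=(970*31+965)%997=128 h(473,616)=(473*31+616)%997=324 -> [128, 324]
  L3: h(128,324)=(128*31+324)%997=304 -> [304]
  root = 304 != target 677
Candidate C: set leaf[4] = 32 -> leaves = [61, 76, 28, 97, 32, 8, 81, 87]
  L0: [61, 76, 28, 97, 32, 8, 81, 87]
  L1: h(61,76)=(61*31+76)%997=970 h(28,97)=(28*31+97)%997=965 h(32,8)=(32*31+8)%997=3 h(81,87)=(81*31+87)%997=604 -> [970, 965, 3, 604]
  L2: h(970,965)=(970*31+965)%997=128 h(3,604)=(3*31+604)%997=697 -> [128, 697]
  L3: h(128,697)=(128*31+697)%997=677 -> [677]
  root = 677 == target 677  ** MATCH **
Candidate D: set leaf[7] = 24 -> leaves = [61, 76, 28, 97, 15, 8, 81, 24]
  L0: [61, 76, 28, 97, 15, 8, 81, 24]
  L1: h(61,76)=(61*31+76)%997=970 h(28,97)=(28*31+97)%997=965 h(15,8)=(15*31+8)%997=473 h(81,24)=(81*31+24)%997=541 -> [970, 965, 473, 541]
  L2: h(970,965)=(970*31+965)%997=128 h(473,541)=(473*31+541)%997=249 -> [128, 249]
  L3: h(128,249)=(128*31+249)%997=229 -> [229]
  root = 229 != target 677
Candidate C produces the target root.

Answer: C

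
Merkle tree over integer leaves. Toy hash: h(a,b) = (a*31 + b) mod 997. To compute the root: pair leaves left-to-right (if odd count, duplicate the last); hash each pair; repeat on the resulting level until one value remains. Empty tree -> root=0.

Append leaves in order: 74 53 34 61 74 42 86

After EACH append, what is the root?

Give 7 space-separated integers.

After append 74 (leaves=[74]):
  L0: [74]
  root=74
After append 53 (leaves=[74, 53]):
  L0: [74, 53]
  L1: h(74,53)=(74*31+53)%997=353 -> [353]
  root=353
After append 34 (leaves=[74, 53, 34]):
  L0: [74, 53, 34]
  L1: h(74,53)=(74*31+53)%997=353 h(34,34)=(34*31+34)%997=91 -> [353, 91]
  L2: h(353,91)=(353*31+91)%997=67 -> [67]
  root=67
After append 61 (leaves=[74, 53, 34, 61]):
  L0: [74, 53, 34, 61]
  L1: h(74,53)=(74*31+53)%997=353 h(34,61)=(34*31+61)%997=118 -> [353, 118]
  L2: h(353,118)=(353*31+118)%997=94 -> [94]
  root=94
After append 74 (leaves=[74, 53, 34, 61, 74]):
  L0: [74, 53, 34, 61, 74]
  L1: h(74,53)=(74*31+53)%997=353 h(34,61)=(34*31+61)%997=118 h(74,74)=(74*31+74)%997=374 -> [353, 118, 374]
  L2: h(353,118)=(353*31+118)%997=94 h(374,374)=(374*31+374)%997=4 -> [94, 4]
  L3: h(94,4)=(94*31+4)%997=924 -> [924]
  root=924
After append 42 (leaves=[74, 53, 34, 61, 74, 42]):
  L0: [74, 53, 34, 61, 74, 42]
  L1: h(74,53)=(74*31+53)%997=353 h(34,61)=(34*31+61)%997=118 h(74,42)=(74*31+42)%997=342 -> [353, 118, 342]
  L2: h(353,118)=(353*31+118)%997=94 h(342,342)=(342*31+342)%997=974 -> [94, 974]
  L3: h(94,974)=(94*31+974)%997=897 -> [897]
  root=897
After append 86 (leaves=[74, 53, 34, 61, 74, 42, 86]):
  L0: [74, 53, 34, 61, 74, 42, 86]
  L1: h(74,53)=(74*31+53)%997=353 h(34,61)=(34*31+61)%997=118 h(74,42)=(74*31+42)%997=342 h(86,86)=(86*31+86)%997=758 -> [353, 118, 342, 758]
  L2: h(353,118)=(353*31+118)%997=94 h(342,758)=(342*31+758)%997=393 -> [94, 393]
  L3: h(94,393)=(94*31+393)%997=316 -> [316]
  root=316

Answer: 74 353 67 94 924 897 316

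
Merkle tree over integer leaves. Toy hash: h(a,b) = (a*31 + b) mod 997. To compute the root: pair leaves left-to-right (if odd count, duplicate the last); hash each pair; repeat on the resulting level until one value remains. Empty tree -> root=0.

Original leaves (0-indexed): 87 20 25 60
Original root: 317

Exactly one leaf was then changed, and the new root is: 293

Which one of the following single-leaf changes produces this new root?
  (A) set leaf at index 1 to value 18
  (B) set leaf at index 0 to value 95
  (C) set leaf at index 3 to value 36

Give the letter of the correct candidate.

Answer: C

Derivation:
Original leaves: [87, 20, 25, 60]
Target new root: 293
Try each candidate change and compute the resulting root:
Candidate A: set leaf[1] = 18 -> leaves = [87, 18, 25, 60]
  L0: [87, 18, 25, 60]
  L1: h(87,18)=(87*31+18)%997=721 h(25,60)=(25*31+60)%997=835 -> [721, 835]
  L2: h(721,835)=(721*31+835)%997=255 -> [255]
  root = 255 != target 293
Candidate B: set leaf[0] = 95 -> leaves = [95, 20, 25, 60]
  L0: [95, 20, 25, 60]
  L1: h(95,20)=(95*31+20)%997=971 h(25,60)=(25*31+60)%997=835 -> [971, 835]
  L2: h(971,835)=(971*31+835)%997=29 -> [29]
  root = 29 != target 293
Candidate C: set leaf[3] = 36 -> leaves = [87, 20, 25, 36]
  L0: [87, 20, 25, 36]
  L1: h(87,20)=(87*31+20)%997=723 h(25,36)=(25*31+36)%997=811 -> [723, 811]
  L2: h(723,811)=(723*31+811)%997=293 -> [293]
  root = 293 == target 293  ** MATCH **
Candidate C produces the target root.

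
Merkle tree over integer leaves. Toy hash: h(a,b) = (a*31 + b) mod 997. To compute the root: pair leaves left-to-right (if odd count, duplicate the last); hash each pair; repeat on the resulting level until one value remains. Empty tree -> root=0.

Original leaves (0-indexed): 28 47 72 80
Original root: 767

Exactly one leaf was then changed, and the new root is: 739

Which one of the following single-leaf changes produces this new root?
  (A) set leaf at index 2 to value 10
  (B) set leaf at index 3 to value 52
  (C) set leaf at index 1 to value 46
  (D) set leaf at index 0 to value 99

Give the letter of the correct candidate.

Answer: B

Derivation:
Original leaves: [28, 47, 72, 80]
Target new root: 739
Try each candidate change and compute the resulting root:
Candidate A: set leaf[2] = 10 -> leaves = [28, 47, 10, 80]
  L0: [28, 47, 10, 80]
  L1: h(28,47)=(28*31+47)%997=915 h(10,80)=(10*31+80)%997=390 -> [915, 390]
  L2: h(915,390)=(915*31+390)%997=839 -> [839]
  root = 839 != target 739
Candidate B: set leaf[3] = 52 -> leaves = [28, 47, 72, 52]
  L0: [28, 47, 72, 52]
  L1: h(28,47)=(28*31+47)%997=915 h(72,52)=(72*31+52)%997=290 -> [915, 290]
  L2: h(915,290)=(915*31+290)%997=739 -> [739]
  root = 739 == target 739  ** MATCH **
Candidate C: set leaf[1] = 46 -> leaves = [28, 46, 72, 80]
  L0: [28, 46, 72, 80]
  L1: h(28,46)=(28*31+46)%997=914 h(72,80)=(72*31+80)%997=318 -> [914, 318]
  L2: h(914,318)=(914*31+318)%997=736 -> [736]
  root = 736 != target 739
Candidate D: set leaf[0] = 99 -> leaves = [99, 47, 72, 80]
  L0: [99, 47, 72, 80]
  L1: h(99,47)=(99*31+47)%997=125 h(72,80)=(72*31+80)%997=318 -> [125, 318]
  L2: h(125,318)=(125*31+318)%997=205 -> [205]
  root = 205 != target 739
Candidate B produces the target root.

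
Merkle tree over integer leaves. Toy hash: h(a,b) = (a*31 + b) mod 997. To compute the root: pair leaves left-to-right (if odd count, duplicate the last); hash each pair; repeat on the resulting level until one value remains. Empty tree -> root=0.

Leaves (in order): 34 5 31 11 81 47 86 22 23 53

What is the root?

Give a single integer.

L0: [34, 5, 31, 11, 81, 47, 86, 22, 23, 53]
L1: h(34,5)=(34*31+5)%997=62 h(31,11)=(31*31+11)%997=972 h(81,47)=(81*31+47)%997=564 h(86,22)=(86*31+22)%997=694 h(23,53)=(23*31+53)%997=766 -> [62, 972, 564, 694, 766]
L2: h(62,972)=(62*31+972)%997=900 h(564,694)=(564*31+694)%997=232 h(766,766)=(766*31+766)%997=584 -> [900, 232, 584]
L3: h(900,232)=(900*31+232)%997=216 h(584,584)=(584*31+584)%997=742 -> [216, 742]
L4: h(216,742)=(216*31+742)%997=459 -> [459]

Answer: 459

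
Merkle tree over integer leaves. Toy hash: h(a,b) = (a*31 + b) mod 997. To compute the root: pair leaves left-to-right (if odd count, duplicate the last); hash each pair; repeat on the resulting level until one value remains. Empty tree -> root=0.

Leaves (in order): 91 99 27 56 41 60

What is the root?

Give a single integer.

Answer: 50

Derivation:
L0: [91, 99, 27, 56, 41, 60]
L1: h(91,99)=(91*31+99)%997=926 h(27,56)=(27*31+56)%997=893 h(41,60)=(41*31+60)%997=334 -> [926, 893, 334]
L2: h(926,893)=(926*31+893)%997=686 h(334,334)=(334*31+334)%997=718 -> [686, 718]
L3: h(686,718)=(686*31+718)%997=50 -> [50]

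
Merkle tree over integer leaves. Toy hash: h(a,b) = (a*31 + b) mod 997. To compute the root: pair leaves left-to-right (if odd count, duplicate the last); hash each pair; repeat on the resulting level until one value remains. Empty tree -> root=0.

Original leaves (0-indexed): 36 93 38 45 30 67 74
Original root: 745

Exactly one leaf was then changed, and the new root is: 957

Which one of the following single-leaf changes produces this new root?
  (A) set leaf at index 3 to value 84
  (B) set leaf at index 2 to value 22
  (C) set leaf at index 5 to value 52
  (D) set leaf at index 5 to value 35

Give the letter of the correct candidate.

Original leaves: [36, 93, 38, 45, 30, 67, 74]
Target new root: 957
Try each candidate change and compute the resulting root:
Candidate A: set leaf[3] = 84 -> leaves = [36, 93, 38, 84, 30, 67, 74]
  L0: [36, 93, 38, 84, 30, 67, 74]
  L1: h(36,93)=(36*31+93)%997=212 h(38,84)=(38*31+84)%997=265 h(30,67)=(30*31+67)%997=0 h(74,74)=(74*31+74)%997=374 -> [212, 265, 0, 374]
  L2: h(212,265)=(212*31+265)%997=855 h(0,374)=(0*31+374)%997=374 -> [855, 374]
  L3: h(855,374)=(855*31+374)%997=957 -> [957]
  root = 957 == target 957  ** MATCH **
Candidate B: set leaf[2] = 22 -> leaves = [36, 93, 22, 45, 30, 67, 74]
  L0: [36, 93, 22, 45, 30, 67, 74]
  L1: h(36,93)=(36*31+93)%997=212 h(22,45)=(22*31+45)%997=727 h(30,67)=(30*31+67)%997=0 h(74,74)=(74*31+74)%997=374 -> [212, 727, 0, 374]
  L2: h(212,727)=(212*31+727)%997=320 h(0,374)=(0*31+374)%997=374 -> [320, 374]
  L3: h(320,374)=(320*31+374)%997=324 -> [324]
  root = 324 != target 957
Candidate C: set leaf[5] = 52 -> leaves = [36, 93, 38, 45, 30, 52, 74]
  L0: [36, 93, 38, 45, 30, 52, 74]
  L1: h(36,93)=(36*31+93)%997=212 h(38,45)=(38*31+45)%997=226 h(30,52)=(30*31+52)%997=982 h(74,74)=(74*31+74)%997=374 -> [212, 226, 982, 374]
  L2: h(212,226)=(212*31+226)%997=816 h(982,374)=(982*31+374)%997=906 -> [816, 906]
  L3: h(816,906)=(816*31+906)%997=280 -> [280]
  root = 280 != target 957
Candidate D: set leaf[5] = 35 -> leaves = [36, 93, 38, 45, 30, 35, 74]
  L0: [36, 93, 38, 45, 30, 35, 74]
  L1: h(36,93)=(36*31+93)%997=212 h(38,45)=(38*31+45)%997=226 h(30,35)=(30*31+35)%997=965 h(74,74)=(74*31+74)%997=374 -> [212, 226, 965, 374]
  L2: h(212,226)=(212*31+226)%997=816 h(965,374)=(965*31+374)%997=379 -> [816, 379]
  L3: h(816,379)=(816*31+379)%997=750 -> [750]
  root = 750 != target 957
Candidate A produces the target root.

Answer: A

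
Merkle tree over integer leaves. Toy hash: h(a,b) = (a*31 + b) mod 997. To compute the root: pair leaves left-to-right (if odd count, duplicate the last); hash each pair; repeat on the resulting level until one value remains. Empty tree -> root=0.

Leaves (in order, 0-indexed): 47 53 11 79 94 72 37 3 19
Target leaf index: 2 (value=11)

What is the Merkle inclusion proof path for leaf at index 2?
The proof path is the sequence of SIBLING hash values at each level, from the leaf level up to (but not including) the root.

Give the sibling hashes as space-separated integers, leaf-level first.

L0 (leaves): [47, 53, 11, 79, 94, 72, 37, 3, 19], target index=2
L1: h(47,53)=(47*31+53)%997=513 [pair 0] h(11,79)=(11*31+79)%997=420 [pair 1] h(94,72)=(94*31+72)%997=992 [pair 2] h(37,3)=(37*31+3)%997=153 [pair 3] h(19,19)=(19*31+19)%997=608 [pair 4] -> [513, 420, 992, 153, 608]
  Sibling for proof at L0: 79
L2: h(513,420)=(513*31+420)%997=371 [pair 0] h(992,153)=(992*31+153)%997=995 [pair 1] h(608,608)=(608*31+608)%997=513 [pair 2] -> [371, 995, 513]
  Sibling for proof at L1: 513
L3: h(371,995)=(371*31+995)%997=532 [pair 0] h(513,513)=(513*31+513)%997=464 [pair 1] -> [532, 464]
  Sibling for proof at L2: 995
L4: h(532,464)=(532*31+464)%997=7 [pair 0] -> [7]
  Sibling for proof at L3: 464
Root: 7
Proof path (sibling hashes from leaf to root): [79, 513, 995, 464]

Answer: 79 513 995 464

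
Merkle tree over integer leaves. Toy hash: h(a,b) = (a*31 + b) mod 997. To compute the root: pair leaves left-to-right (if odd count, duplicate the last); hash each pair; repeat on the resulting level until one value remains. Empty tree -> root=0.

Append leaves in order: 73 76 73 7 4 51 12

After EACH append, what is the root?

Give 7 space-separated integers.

Answer: 73 345 70 4 232 739 948

Derivation:
After append 73 (leaves=[73]):
  L0: [73]
  root=73
After append 76 (leaves=[73, 76]):
  L0: [73, 76]
  L1: h(73,76)=(73*31+76)%997=345 -> [345]
  root=345
After append 73 (leaves=[73, 76, 73]):
  L0: [73, 76, 73]
  L1: h(73,76)=(73*31+76)%997=345 h(73,73)=(73*31+73)%997=342 -> [345, 342]
  L2: h(345,342)=(345*31+342)%997=70 -> [70]
  root=70
After append 7 (leaves=[73, 76, 73, 7]):
  L0: [73, 76, 73, 7]
  L1: h(73,76)=(73*31+76)%997=345 h(73,7)=(73*31+7)%997=276 -> [345, 276]
  L2: h(345,276)=(345*31+276)%997=4 -> [4]
  root=4
After append 4 (leaves=[73, 76, 73, 7, 4]):
  L0: [73, 76, 73, 7, 4]
  L1: h(73,76)=(73*31+76)%997=345 h(73,7)=(73*31+7)%997=276 h(4,4)=(4*31+4)%997=128 -> [345, 276, 128]
  L2: h(345,276)=(345*31+276)%997=4 h(128,128)=(128*31+128)%997=108 -> [4, 108]
  L3: h(4,108)=(4*31+108)%997=232 -> [232]
  root=232
After append 51 (leaves=[73, 76, 73, 7, 4, 51]):
  L0: [73, 76, 73, 7, 4, 51]
  L1: h(73,76)=(73*31+76)%997=345 h(73,7)=(73*31+7)%997=276 h(4,51)=(4*31+51)%997=175 -> [345, 276, 175]
  L2: h(345,276)=(345*31+276)%997=4 h(175,175)=(175*31+175)%997=615 -> [4, 615]
  L3: h(4,615)=(4*31+615)%997=739 -> [739]
  root=739
After append 12 (leaves=[73, 76, 73, 7, 4, 51, 12]):
  L0: [73, 76, 73, 7, 4, 51, 12]
  L1: h(73,76)=(73*31+76)%997=345 h(73,7)=(73*31+7)%997=276 h(4,51)=(4*31+51)%997=175 h(12,12)=(12*31+12)%997=384 -> [345, 276, 175, 384]
  L2: h(345,276)=(345*31+276)%997=4 h(175,384)=(175*31+384)%997=824 -> [4, 824]
  L3: h(4,824)=(4*31+824)%997=948 -> [948]
  root=948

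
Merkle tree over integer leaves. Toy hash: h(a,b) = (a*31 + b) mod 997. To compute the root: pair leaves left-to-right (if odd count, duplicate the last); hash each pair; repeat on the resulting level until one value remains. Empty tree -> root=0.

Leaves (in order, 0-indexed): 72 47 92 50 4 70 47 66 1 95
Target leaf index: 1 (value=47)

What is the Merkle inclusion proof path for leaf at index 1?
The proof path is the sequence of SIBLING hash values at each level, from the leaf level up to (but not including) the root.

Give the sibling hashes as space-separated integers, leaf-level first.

L0 (leaves): [72, 47, 92, 50, 4, 70, 47, 66, 1, 95], target index=1
L1: h(72,47)=(72*31+47)%997=285 [pair 0] h(92,50)=(92*31+50)%997=908 [pair 1] h(4,70)=(4*31+70)%997=194 [pair 2] h(47,66)=(47*31+66)%997=526 [pair 3] h(1,95)=(1*31+95)%997=126 [pair 4] -> [285, 908, 194, 526, 126]
  Sibling for proof at L0: 72
L2: h(285,908)=(285*31+908)%997=770 [pair 0] h(194,526)=(194*31+526)%997=558 [pair 1] h(126,126)=(126*31+126)%997=44 [pair 2] -> [770, 558, 44]
  Sibling for proof at L1: 908
L3: h(770,558)=(770*31+558)%997=500 [pair 0] h(44,44)=(44*31+44)%997=411 [pair 1] -> [500, 411]
  Sibling for proof at L2: 558
L4: h(500,411)=(500*31+411)%997=956 [pair 0] -> [956]
  Sibling for proof at L3: 411
Root: 956
Proof path (sibling hashes from leaf to root): [72, 908, 558, 411]

Answer: 72 908 558 411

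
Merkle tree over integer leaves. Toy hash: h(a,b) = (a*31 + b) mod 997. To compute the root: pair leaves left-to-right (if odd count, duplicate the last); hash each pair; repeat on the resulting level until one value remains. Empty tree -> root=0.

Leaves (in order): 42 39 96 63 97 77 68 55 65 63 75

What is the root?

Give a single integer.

L0: [42, 39, 96, 63, 97, 77, 68, 55, 65, 63, 75]
L1: h(42,39)=(42*31+39)%997=344 h(96,63)=(96*31+63)%997=48 h(97,77)=(97*31+77)%997=93 h(68,55)=(68*31+55)%997=169 h(65,63)=(65*31+63)%997=84 h(75,75)=(75*31+75)%997=406 -> [344, 48, 93, 169, 84, 406]
L2: h(344,48)=(344*31+48)%997=742 h(93,169)=(93*31+169)%997=61 h(84,406)=(84*31+406)%997=19 -> [742, 61, 19]
L3: h(742,61)=(742*31+61)%997=132 h(19,19)=(19*31+19)%997=608 -> [132, 608]
L4: h(132,608)=(132*31+608)%997=712 -> [712]

Answer: 712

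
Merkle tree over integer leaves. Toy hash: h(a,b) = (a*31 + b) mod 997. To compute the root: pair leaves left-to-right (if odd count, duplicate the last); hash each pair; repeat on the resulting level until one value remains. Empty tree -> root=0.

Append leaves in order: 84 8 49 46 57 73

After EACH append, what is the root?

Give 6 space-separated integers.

Answer: 84 618 786 783 887 402

Derivation:
After append 84 (leaves=[84]):
  L0: [84]
  root=84
After append 8 (leaves=[84, 8]):
  L0: [84, 8]
  L1: h(84,8)=(84*31+8)%997=618 -> [618]
  root=618
After append 49 (leaves=[84, 8, 49]):
  L0: [84, 8, 49]
  L1: h(84,8)=(84*31+8)%997=618 h(49,49)=(49*31+49)%997=571 -> [618, 571]
  L2: h(618,571)=(618*31+571)%997=786 -> [786]
  root=786
After append 46 (leaves=[84, 8, 49, 46]):
  L0: [84, 8, 49, 46]
  L1: h(84,8)=(84*31+8)%997=618 h(49,46)=(49*31+46)%997=568 -> [618, 568]
  L2: h(618,568)=(618*31+568)%997=783 -> [783]
  root=783
After append 57 (leaves=[84, 8, 49, 46, 57]):
  L0: [84, 8, 49, 46, 57]
  L1: h(84,8)=(84*31+8)%997=618 h(49,46)=(49*31+46)%997=568 h(57,57)=(57*31+57)%997=827 -> [618, 568, 827]
  L2: h(618,568)=(618*31+568)%997=783 h(827,827)=(827*31+827)%997=542 -> [783, 542]
  L3: h(783,542)=(783*31+542)%997=887 -> [887]
  root=887
After append 73 (leaves=[84, 8, 49, 46, 57, 73]):
  L0: [84, 8, 49, 46, 57, 73]
  L1: h(84,8)=(84*31+8)%997=618 h(49,46)=(49*31+46)%997=568 h(57,73)=(57*31+73)%997=843 -> [618, 568, 843]
  L2: h(618,568)=(618*31+568)%997=783 h(843,843)=(843*31+843)%997=57 -> [783, 57]
  L3: h(783,57)=(783*31+57)%997=402 -> [402]
  root=402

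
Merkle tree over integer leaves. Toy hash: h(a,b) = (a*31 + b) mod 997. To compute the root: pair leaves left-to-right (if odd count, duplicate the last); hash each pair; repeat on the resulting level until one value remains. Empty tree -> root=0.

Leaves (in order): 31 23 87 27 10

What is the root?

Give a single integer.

Answer: 437

Derivation:
L0: [31, 23, 87, 27, 10]
L1: h(31,23)=(31*31+23)%997=984 h(87,27)=(87*31+27)%997=730 h(10,10)=(10*31+10)%997=320 -> [984, 730, 320]
L2: h(984,730)=(984*31+730)%997=327 h(320,320)=(320*31+320)%997=270 -> [327, 270]
L3: h(327,270)=(327*31+270)%997=437 -> [437]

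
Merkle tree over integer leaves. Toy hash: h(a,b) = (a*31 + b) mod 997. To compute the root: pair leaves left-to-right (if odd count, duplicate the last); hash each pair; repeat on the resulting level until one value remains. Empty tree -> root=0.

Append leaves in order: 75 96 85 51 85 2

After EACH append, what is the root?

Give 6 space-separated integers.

Answer: 75 427 5 968 399 734

Derivation:
After append 75 (leaves=[75]):
  L0: [75]
  root=75
After append 96 (leaves=[75, 96]):
  L0: [75, 96]
  L1: h(75,96)=(75*31+96)%997=427 -> [427]
  root=427
After append 85 (leaves=[75, 96, 85]):
  L0: [75, 96, 85]
  L1: h(75,96)=(75*31+96)%997=427 h(85,85)=(85*31+85)%997=726 -> [427, 726]
  L2: h(427,726)=(427*31+726)%997=5 -> [5]
  root=5
After append 51 (leaves=[75, 96, 85, 51]):
  L0: [75, 96, 85, 51]
  L1: h(75,96)=(75*31+96)%997=427 h(85,51)=(85*31+51)%997=692 -> [427, 692]
  L2: h(427,692)=(427*31+692)%997=968 -> [968]
  root=968
After append 85 (leaves=[75, 96, 85, 51, 85]):
  L0: [75, 96, 85, 51, 85]
  L1: h(75,96)=(75*31+96)%997=427 h(85,51)=(85*31+51)%997=692 h(85,85)=(85*31+85)%997=726 -> [427, 692, 726]
  L2: h(427,692)=(427*31+692)%997=968 h(726,726)=(726*31+726)%997=301 -> [968, 301]
  L3: h(968,301)=(968*31+301)%997=399 -> [399]
  root=399
After append 2 (leaves=[75, 96, 85, 51, 85, 2]):
  L0: [75, 96, 85, 51, 85, 2]
  L1: h(75,96)=(75*31+96)%997=427 h(85,51)=(85*31+51)%997=692 h(85,2)=(85*31+2)%997=643 -> [427, 692, 643]
  L2: h(427,692)=(427*31+692)%997=968 h(643,643)=(643*31+643)%997=636 -> [968, 636]
  L3: h(968,636)=(968*31+636)%997=734 -> [734]
  root=734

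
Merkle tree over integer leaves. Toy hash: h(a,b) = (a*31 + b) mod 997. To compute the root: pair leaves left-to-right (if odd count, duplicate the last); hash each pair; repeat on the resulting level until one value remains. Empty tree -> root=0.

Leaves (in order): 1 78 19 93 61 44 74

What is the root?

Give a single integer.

Answer: 808

Derivation:
L0: [1, 78, 19, 93, 61, 44, 74]
L1: h(1,78)=(1*31+78)%997=109 h(19,93)=(19*31+93)%997=682 h(61,44)=(61*31+44)%997=938 h(74,74)=(74*31+74)%997=374 -> [109, 682, 938, 374]
L2: h(109,682)=(109*31+682)%997=73 h(938,374)=(938*31+374)%997=539 -> [73, 539]
L3: h(73,539)=(73*31+539)%997=808 -> [808]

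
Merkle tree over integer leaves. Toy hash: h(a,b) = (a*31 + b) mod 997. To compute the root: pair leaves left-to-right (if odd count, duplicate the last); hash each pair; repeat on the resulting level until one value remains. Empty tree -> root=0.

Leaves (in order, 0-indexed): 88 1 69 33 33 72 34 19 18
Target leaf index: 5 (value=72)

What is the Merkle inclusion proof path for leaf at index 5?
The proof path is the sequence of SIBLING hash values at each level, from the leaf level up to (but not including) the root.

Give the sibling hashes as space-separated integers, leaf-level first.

Answer: 33 76 32 597

Derivation:
L0 (leaves): [88, 1, 69, 33, 33, 72, 34, 19, 18], target index=5
L1: h(88,1)=(88*31+1)%997=735 [pair 0] h(69,33)=(69*31+33)%997=178 [pair 1] h(33,72)=(33*31+72)%997=98 [pair 2] h(34,19)=(34*31+19)%997=76 [pair 3] h(18,18)=(18*31+18)%997=576 [pair 4] -> [735, 178, 98, 76, 576]
  Sibling for proof at L0: 33
L2: h(735,178)=(735*31+178)%997=32 [pair 0] h(98,76)=(98*31+76)%997=123 [pair 1] h(576,576)=(576*31+576)%997=486 [pair 2] -> [32, 123, 486]
  Sibling for proof at L1: 76
L3: h(32,123)=(32*31+123)%997=118 [pair 0] h(486,486)=(486*31+486)%997=597 [pair 1] -> [118, 597]
  Sibling for proof at L2: 32
L4: h(118,597)=(118*31+597)%997=267 [pair 0] -> [267]
  Sibling for proof at L3: 597
Root: 267
Proof path (sibling hashes from leaf to root): [33, 76, 32, 597]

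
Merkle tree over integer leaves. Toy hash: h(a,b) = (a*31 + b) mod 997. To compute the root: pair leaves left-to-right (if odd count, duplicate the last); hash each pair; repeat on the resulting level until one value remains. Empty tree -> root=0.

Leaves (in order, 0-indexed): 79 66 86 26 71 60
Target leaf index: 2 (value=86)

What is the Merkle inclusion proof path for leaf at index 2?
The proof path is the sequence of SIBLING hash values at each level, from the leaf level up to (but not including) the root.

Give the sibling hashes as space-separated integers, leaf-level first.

Answer: 26 521 568

Derivation:
L0 (leaves): [79, 66, 86, 26, 71, 60], target index=2
L1: h(79,66)=(79*31+66)%997=521 [pair 0] h(86,26)=(86*31+26)%997=698 [pair 1] h(71,60)=(71*31+60)%997=267 [pair 2] -> [521, 698, 267]
  Sibling for proof at L0: 26
L2: h(521,698)=(521*31+698)%997=897 [pair 0] h(267,267)=(267*31+267)%997=568 [pair 1] -> [897, 568]
  Sibling for proof at L1: 521
L3: h(897,568)=(897*31+568)%997=459 [pair 0] -> [459]
  Sibling for proof at L2: 568
Root: 459
Proof path (sibling hashes from leaf to root): [26, 521, 568]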